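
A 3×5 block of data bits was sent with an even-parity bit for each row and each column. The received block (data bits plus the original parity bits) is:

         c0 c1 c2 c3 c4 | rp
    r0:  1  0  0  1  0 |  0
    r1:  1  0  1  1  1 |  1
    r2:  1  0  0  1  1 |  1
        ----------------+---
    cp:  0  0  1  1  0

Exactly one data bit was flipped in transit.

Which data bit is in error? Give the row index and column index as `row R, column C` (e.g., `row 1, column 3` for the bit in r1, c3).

row 1, column 0

Recompute each row's even parity and compare to rp:
  r0: data parity 0, sent rp 0 → ok
  r1: data parity 0, sent rp 1 → mismatch
  r2: data parity 1, sent rp 1 → ok
Recompute each column's even parity and compare to cp:
  c0: data parity 1, sent cp 0 → mismatch
  c1: data parity 0, sent cp 0 → ok
  c2: data parity 1, sent cp 1 → ok
  c3: data parity 1, sent cp 1 → ok
  c4: data parity 0, sent cp 0 → ok
Exactly one row (r1) and one column (c0) fail → the flipped bit is at their intersection.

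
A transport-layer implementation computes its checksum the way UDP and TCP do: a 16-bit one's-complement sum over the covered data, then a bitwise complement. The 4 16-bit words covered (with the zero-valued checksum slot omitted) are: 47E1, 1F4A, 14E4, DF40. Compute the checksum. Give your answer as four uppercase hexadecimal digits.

One's-complement addition (fold any carry out of bit 15 back into bit 0):
  0x47E1 + 0x1F4A = 0x0672B
  0x672B + 0x14E4 = 0x07C0F
  0x7C0F + 0xDF40 = 0x15B4F → wrap carry → 0x5B50
One's-complement sum = 0x5B50.
Checksum = ~0x5B50 & 0xFFFF = 0xA4AF.

A4AF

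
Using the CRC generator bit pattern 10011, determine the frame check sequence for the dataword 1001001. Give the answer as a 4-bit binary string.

1111

Append 4 zeros: 10010010000. Divide by 10011 (XOR where the leading bit is 1):
  pos 0: 10010 XOR 10011 = 00001
  pos 4: 10100 XOR 10011 = 00111
  pos 6: 11100 XOR 10011 = 01111
Remainder (last 4 bits) = 1111. This is the CRC / FCS.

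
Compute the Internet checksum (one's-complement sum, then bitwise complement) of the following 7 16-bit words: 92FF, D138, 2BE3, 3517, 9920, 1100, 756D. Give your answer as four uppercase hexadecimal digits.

One's-complement addition (fold any carry out of bit 15 back into bit 0):
  0x92FF + 0xD138 = 0x16437 → wrap carry → 0x6438
  0x6438 + 0x2BE3 = 0x0901B
  0x901B + 0x3517 = 0x0C532
  0xC532 + 0x9920 = 0x15E52 → wrap carry → 0x5E53
  0x5E53 + 0x1100 = 0x06F53
  0x6F53 + 0x756D = 0x0E4C0
One's-complement sum = 0xE4C0.
Checksum = ~0xE4C0 & 0xFFFF = 0x1B3F.

1B3F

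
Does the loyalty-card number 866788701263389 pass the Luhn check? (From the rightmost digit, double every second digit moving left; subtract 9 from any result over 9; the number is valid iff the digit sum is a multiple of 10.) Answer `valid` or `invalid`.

valid

From the right, keep odd positions and double even positions (subtract 9 from any doubled value over 9):
  doubled (positions 2,4,...): 7 6 4 0 7 5 3 → sum 32
  kept (positions 1,3,...): 9 3 6 1 7 8 6 8 → sum 48
Total = 80.
80 mod 10 = 0, so the number is valid.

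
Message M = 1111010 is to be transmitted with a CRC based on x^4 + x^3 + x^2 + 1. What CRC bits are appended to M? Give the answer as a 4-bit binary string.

Append 4 zeros: 11110100000. Divide by 11101 (XOR where the leading bit is 1):
  pos 0: 11110 XOR 11101 = 00011
  pos 3: 11100 XOR 11101 = 00001
Remainder (last 4 bits) = 1000. This is the CRC / FCS.

1000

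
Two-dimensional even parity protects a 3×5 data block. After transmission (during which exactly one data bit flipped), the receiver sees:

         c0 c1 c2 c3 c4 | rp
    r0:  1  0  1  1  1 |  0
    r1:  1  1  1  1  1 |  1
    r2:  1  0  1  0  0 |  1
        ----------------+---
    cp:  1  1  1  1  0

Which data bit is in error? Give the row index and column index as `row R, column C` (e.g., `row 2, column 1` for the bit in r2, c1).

Recompute each row's even parity and compare to rp:
  r0: data parity 0, sent rp 0 → ok
  r1: data parity 1, sent rp 1 → ok
  r2: data parity 0, sent rp 1 → mismatch
Recompute each column's even parity and compare to cp:
  c0: data parity 1, sent cp 1 → ok
  c1: data parity 1, sent cp 1 → ok
  c2: data parity 1, sent cp 1 → ok
  c3: data parity 0, sent cp 1 → mismatch
  c4: data parity 0, sent cp 0 → ok
Exactly one row (r2) and one column (c3) fail → the flipped bit is at their intersection.

row 2, column 3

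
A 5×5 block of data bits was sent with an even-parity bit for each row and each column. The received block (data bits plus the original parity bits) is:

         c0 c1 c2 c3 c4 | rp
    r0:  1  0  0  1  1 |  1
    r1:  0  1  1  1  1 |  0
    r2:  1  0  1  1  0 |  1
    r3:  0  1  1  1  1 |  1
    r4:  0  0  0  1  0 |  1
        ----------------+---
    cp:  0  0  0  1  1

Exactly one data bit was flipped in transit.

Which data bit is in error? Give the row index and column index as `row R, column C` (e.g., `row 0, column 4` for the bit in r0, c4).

row 3, column 2

Recompute each row's even parity and compare to rp:
  r0: data parity 1, sent rp 1 → ok
  r1: data parity 0, sent rp 0 → ok
  r2: data parity 1, sent rp 1 → ok
  r3: data parity 0, sent rp 1 → mismatch
  r4: data parity 1, sent rp 1 → ok
Recompute each column's even parity and compare to cp:
  c0: data parity 0, sent cp 0 → ok
  c1: data parity 0, sent cp 0 → ok
  c2: data parity 1, sent cp 0 → mismatch
  c3: data parity 1, sent cp 1 → ok
  c4: data parity 1, sent cp 1 → ok
Exactly one row (r3) and one column (c2) fail → the flipped bit is at their intersection.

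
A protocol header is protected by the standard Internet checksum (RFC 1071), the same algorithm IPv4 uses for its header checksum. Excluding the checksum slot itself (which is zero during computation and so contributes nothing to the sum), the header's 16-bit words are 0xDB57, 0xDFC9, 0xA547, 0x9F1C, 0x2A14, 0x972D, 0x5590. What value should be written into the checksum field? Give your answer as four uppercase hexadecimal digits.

One's-complement addition (fold any carry out of bit 15 back into bit 0):
  0xDB57 + 0xDFC9 = 0x1BB20 → wrap carry → 0xBB21
  0xBB21 + 0xA547 = 0x16068 → wrap carry → 0x6069
  0x6069 + 0x9F1C = 0x0FF85
  0xFF85 + 0x2A14 = 0x12999 → wrap carry → 0x299A
  0x299A + 0x972D = 0x0C0C7
  0xC0C7 + 0x5590 = 0x11657 → wrap carry → 0x1658
One's-complement sum = 0x1658.
Checksum = ~0x1658 & 0xFFFF = 0xE9A7.

E9A7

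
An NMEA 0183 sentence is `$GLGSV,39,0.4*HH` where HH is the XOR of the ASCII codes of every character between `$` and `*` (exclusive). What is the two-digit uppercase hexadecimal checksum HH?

XOR the ASCII codes of the payload characters:
  'G' = 0x47 → acc = 0x47
  'L' = 0x4C → acc = 0x0B
  'G' = 0x47 → acc = 0x4C
  'S' = 0x53 → acc = 0x1F
  'V' = 0x56 → acc = 0x49
  ',' = 0x2C → acc = 0x65
  '3' = 0x33 → acc = 0x56
  '9' = 0x39 → acc = 0x6F
  ',' = 0x2C → acc = 0x43
  '0' = 0x30 → acc = 0x73
  '.' = 0x2E → acc = 0x5D
  '4' = 0x34 → acc = 0x69
Checksum = 0x69.

69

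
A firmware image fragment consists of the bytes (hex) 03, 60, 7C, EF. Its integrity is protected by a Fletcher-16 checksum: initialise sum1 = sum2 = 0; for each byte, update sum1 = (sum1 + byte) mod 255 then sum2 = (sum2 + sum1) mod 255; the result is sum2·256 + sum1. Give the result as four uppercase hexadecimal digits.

Running sums (mod 255):
  after byte 0 (03): sum1=3, sum2=3
  after byte 1 (60): sum1=99, sum2=102
  after byte 2 (7C): sum1=223, sum2=70
  after byte 3 (EF): sum1=207, sum2=22
Checksum = sum2·256 + sum1 = 22·256 + 207 = 5839 = 0x16CF.

16CF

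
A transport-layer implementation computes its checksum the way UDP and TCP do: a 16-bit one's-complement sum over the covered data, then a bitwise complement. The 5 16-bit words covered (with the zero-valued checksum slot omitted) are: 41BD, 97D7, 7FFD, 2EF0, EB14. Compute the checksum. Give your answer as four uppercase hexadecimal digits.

8C68

One's-complement addition (fold any carry out of bit 15 back into bit 0):
  0x41BD + 0x97D7 = 0x0D994
  0xD994 + 0x7FFD = 0x15991 → wrap carry → 0x5992
  0x5992 + 0x2EF0 = 0x08882
  0x8882 + 0xEB14 = 0x17396 → wrap carry → 0x7397
One's-complement sum = 0x7397.
Checksum = ~0x7397 & 0xFFFF = 0x8C68.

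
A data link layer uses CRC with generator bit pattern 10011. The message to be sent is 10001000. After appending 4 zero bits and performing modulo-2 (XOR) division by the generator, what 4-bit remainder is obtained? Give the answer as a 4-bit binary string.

0101

Append 4 zeros: 100010000000. Divide by 10011 (XOR where the leading bit is 1):
  pos 0: 10001 XOR 10011 = 00010
  pos 3: 10000 XOR 10011 = 00011
  pos 6: 11000 XOR 10011 = 01011
  pos 7: 10110 XOR 10011 = 00101
Remainder (last 4 bits) = 0101. This is the CRC / FCS.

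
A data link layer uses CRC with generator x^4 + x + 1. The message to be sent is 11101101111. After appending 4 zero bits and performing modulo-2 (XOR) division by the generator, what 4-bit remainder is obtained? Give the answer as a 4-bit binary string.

0100

Append 4 zeros: 111011011110000. Divide by 10011 (XOR where the leading bit is 1):
  pos 0: 11101 XOR 10011 = 01110
  pos 1: 11101 XOR 10011 = 01110
  pos 2: 11100 XOR 10011 = 01111
  pos 3: 11111 XOR 10011 = 01100
  pos 4: 11001 XOR 10011 = 01010
  pos 5: 10101 XOR 10011 = 00110
  pos 7: 11010 XOR 10011 = 01001
  pos 8: 10010 XOR 10011 = 00001
Remainder (last 4 bits) = 0100. This is the CRC / FCS.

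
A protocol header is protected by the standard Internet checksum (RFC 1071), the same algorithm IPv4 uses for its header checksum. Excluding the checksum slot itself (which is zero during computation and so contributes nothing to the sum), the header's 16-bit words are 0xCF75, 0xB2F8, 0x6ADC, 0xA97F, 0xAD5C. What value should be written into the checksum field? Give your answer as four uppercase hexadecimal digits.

BBD8

One's-complement addition (fold any carry out of bit 15 back into bit 0):
  0xCF75 + 0xB2F8 = 0x1826D → wrap carry → 0x826E
  0x826E + 0x6ADC = 0x0ED4A
  0xED4A + 0xA97F = 0x196C9 → wrap carry → 0x96CA
  0x96CA + 0xAD5C = 0x14426 → wrap carry → 0x4427
One's-complement sum = 0x4427.
Checksum = ~0x4427 & 0xFFFF = 0xBBD8.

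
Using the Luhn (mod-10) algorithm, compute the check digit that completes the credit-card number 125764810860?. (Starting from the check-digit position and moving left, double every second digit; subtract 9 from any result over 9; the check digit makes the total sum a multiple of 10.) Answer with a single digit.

Partial digits right→left: 0 6 8 0 1 8 4 6 7 5 2 1
Double every second digit counting from the check-digit position (so the 1st, 3rd, 5th, ... of the partial from the right).
  doubled (with −9 where >9): 0 7 2 8 5 4 → sum 26
  kept as-is: 6 0 8 6 5 1 → sum 26
Total = 26 + 26 = 52.
Check digit = (10 − (52 mod 10)) mod 10 = 8.

8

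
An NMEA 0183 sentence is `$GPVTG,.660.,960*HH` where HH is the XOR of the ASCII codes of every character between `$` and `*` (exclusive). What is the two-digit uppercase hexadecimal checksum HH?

5D

XOR the ASCII codes of the payload characters:
  'G' = 0x47 → acc = 0x47
  'P' = 0x50 → acc = 0x17
  'V' = 0x56 → acc = 0x41
  'T' = 0x54 → acc = 0x15
  'G' = 0x47 → acc = 0x52
  ',' = 0x2C → acc = 0x7E
  '.' = 0x2E → acc = 0x50
  '6' = 0x36 → acc = 0x66
  '6' = 0x36 → acc = 0x50
  '0' = 0x30 → acc = 0x60
  '.' = 0x2E → acc = 0x4E
  ',' = 0x2C → acc = 0x62
  '9' = 0x39 → acc = 0x5B
  '6' = 0x36 → acc = 0x6D
  '0' = 0x30 → acc = 0x5D
Checksum = 0x5D.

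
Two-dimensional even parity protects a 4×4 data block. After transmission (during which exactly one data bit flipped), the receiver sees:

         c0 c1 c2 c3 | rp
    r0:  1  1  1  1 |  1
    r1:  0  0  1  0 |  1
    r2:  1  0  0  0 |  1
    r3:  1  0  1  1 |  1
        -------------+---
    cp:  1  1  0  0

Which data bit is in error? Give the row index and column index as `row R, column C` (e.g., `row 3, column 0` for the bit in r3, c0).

Recompute each row's even parity and compare to rp:
  r0: data parity 0, sent rp 1 → mismatch
  r1: data parity 1, sent rp 1 → ok
  r2: data parity 1, sent rp 1 → ok
  r3: data parity 1, sent rp 1 → ok
Recompute each column's even parity and compare to cp:
  c0: data parity 1, sent cp 1 → ok
  c1: data parity 1, sent cp 1 → ok
  c2: data parity 1, sent cp 0 → mismatch
  c3: data parity 0, sent cp 0 → ok
Exactly one row (r0) and one column (c2) fail → the flipped bit is at their intersection.

row 0, column 2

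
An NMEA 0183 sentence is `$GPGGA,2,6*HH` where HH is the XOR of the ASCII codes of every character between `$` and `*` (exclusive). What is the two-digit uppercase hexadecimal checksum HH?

52

XOR the ASCII codes of the payload characters:
  'G' = 0x47 → acc = 0x47
  'P' = 0x50 → acc = 0x17
  'G' = 0x47 → acc = 0x50
  'G' = 0x47 → acc = 0x17
  'A' = 0x41 → acc = 0x56
  ',' = 0x2C → acc = 0x7A
  '2' = 0x32 → acc = 0x48
  ',' = 0x2C → acc = 0x64
  '6' = 0x36 → acc = 0x52
Checksum = 0x52.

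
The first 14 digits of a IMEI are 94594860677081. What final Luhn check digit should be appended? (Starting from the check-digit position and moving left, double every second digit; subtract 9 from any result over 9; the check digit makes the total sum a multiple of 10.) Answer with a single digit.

Partial digits right→left: 1 8 0 7 7 6 0 6 8 4 9 5 4 9
Double every second digit counting from the check-digit position (so the 1st, 3rd, 5th, ... of the partial from the right).
  doubled (with −9 where >9): 2 0 5 0 7 9 8 → sum 31
  kept as-is: 8 7 6 6 4 5 9 → sum 45
Total = 31 + 45 = 76.
Check digit = (10 − (76 mod 10)) mod 10 = 4.

4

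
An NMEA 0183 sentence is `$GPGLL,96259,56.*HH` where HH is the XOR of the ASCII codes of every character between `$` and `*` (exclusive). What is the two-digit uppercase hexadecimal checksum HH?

4C

XOR the ASCII codes of the payload characters:
  'G' = 0x47 → acc = 0x47
  'P' = 0x50 → acc = 0x17
  'G' = 0x47 → acc = 0x50
  'L' = 0x4C → acc = 0x1C
  'L' = 0x4C → acc = 0x50
  ',' = 0x2C → acc = 0x7C
  '9' = 0x39 → acc = 0x45
  '6' = 0x36 → acc = 0x73
  '2' = 0x32 → acc = 0x41
  '5' = 0x35 → acc = 0x74
  '9' = 0x39 → acc = 0x4D
  ',' = 0x2C → acc = 0x61
  '5' = 0x35 → acc = 0x54
  '6' = 0x36 → acc = 0x62
  '.' = 0x2E → acc = 0x4C
Checksum = 0x4C.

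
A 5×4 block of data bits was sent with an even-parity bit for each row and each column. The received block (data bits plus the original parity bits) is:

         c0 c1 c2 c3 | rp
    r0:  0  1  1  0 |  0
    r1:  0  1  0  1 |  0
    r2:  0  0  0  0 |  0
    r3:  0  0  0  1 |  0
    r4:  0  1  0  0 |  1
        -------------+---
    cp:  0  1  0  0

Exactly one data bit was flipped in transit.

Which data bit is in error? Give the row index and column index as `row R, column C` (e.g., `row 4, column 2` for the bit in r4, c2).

Recompute each row's even parity and compare to rp:
  r0: data parity 0, sent rp 0 → ok
  r1: data parity 0, sent rp 0 → ok
  r2: data parity 0, sent rp 0 → ok
  r3: data parity 1, sent rp 0 → mismatch
  r4: data parity 1, sent rp 1 → ok
Recompute each column's even parity and compare to cp:
  c0: data parity 0, sent cp 0 → ok
  c1: data parity 1, sent cp 1 → ok
  c2: data parity 1, sent cp 0 → mismatch
  c3: data parity 0, sent cp 0 → ok
Exactly one row (r3) and one column (c2) fail → the flipped bit is at their intersection.

row 3, column 2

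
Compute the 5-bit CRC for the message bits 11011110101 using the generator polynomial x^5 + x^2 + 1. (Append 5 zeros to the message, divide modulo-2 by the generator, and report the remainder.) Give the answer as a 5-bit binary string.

10001

Append 5 zeros: 1101111010100000. Divide by 100101 (XOR where the leading bit is 1):
  pos 0: 110111 XOR 100101 = 010010
  pos 1: 100101 XOR 100101 = 000000
  pos 8: 101000 XOR 100101 = 001101
  pos 10: 110100 XOR 100101 = 010001
Remainder (last 5 bits) = 10001. This is the CRC / FCS.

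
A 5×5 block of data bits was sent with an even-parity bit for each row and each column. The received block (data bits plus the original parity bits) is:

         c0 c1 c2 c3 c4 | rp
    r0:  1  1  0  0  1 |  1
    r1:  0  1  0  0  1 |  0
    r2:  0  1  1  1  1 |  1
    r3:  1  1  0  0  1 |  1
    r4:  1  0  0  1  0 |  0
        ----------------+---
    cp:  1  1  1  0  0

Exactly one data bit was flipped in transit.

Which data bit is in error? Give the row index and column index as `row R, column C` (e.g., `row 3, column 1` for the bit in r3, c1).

Recompute each row's even parity and compare to rp:
  r0: data parity 1, sent rp 1 → ok
  r1: data parity 0, sent rp 0 → ok
  r2: data parity 0, sent rp 1 → mismatch
  r3: data parity 1, sent rp 1 → ok
  r4: data parity 0, sent rp 0 → ok
Recompute each column's even parity and compare to cp:
  c0: data parity 1, sent cp 1 → ok
  c1: data parity 0, sent cp 1 → mismatch
  c2: data parity 1, sent cp 1 → ok
  c3: data parity 0, sent cp 0 → ok
  c4: data parity 0, sent cp 0 → ok
Exactly one row (r2) and one column (c1) fail → the flipped bit is at their intersection.

row 2, column 1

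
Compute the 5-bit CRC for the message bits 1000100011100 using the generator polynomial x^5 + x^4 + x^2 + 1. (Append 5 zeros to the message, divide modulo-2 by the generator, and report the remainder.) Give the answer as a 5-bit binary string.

01101

Append 5 zeros: 100010001110000000. Divide by 110101 (XOR where the leading bit is 1):
  pos 0: 100010 XOR 110101 = 010111
  pos 1: 101110 XOR 110101 = 011011
  pos 2: 110110 XOR 110101 = 000011
  pos 6: 111110 XOR 110101 = 001011
  pos 8: 101100 XOR 110101 = 011001
  pos 9: 110010 XOR 110101 = 000111
  pos 12: 111000 XOR 110101 = 001101
Remainder (last 5 bits) = 01101. This is the CRC / FCS.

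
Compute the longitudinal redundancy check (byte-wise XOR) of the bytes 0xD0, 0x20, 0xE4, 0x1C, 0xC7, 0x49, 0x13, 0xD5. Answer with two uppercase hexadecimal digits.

40

XOR the bytes together:
  start with 0xD0
  0xD0 ⊕ 0x20 = 0xF0
  0xF0 ⊕ 0xE4 = 0x14
  0x14 ⊕ 0x1C = 0x08
  0x08 ⊕ 0xC7 = 0xCF
  0xCF ⊕ 0x49 = 0x86
  0x86 ⊕ 0x13 = 0x95
  0x95 ⊕ 0xD5 = 0x40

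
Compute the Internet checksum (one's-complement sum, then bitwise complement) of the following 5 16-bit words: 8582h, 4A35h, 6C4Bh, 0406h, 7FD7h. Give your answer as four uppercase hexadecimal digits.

One's-complement addition (fold any carry out of bit 15 back into bit 0):
  0x8582 + 0x4A35 = 0x0CFB7
  0xCFB7 + 0x6C4B = 0x13C02 → wrap carry → 0x3C03
  0x3C03 + 0x0406 = 0x04009
  0x4009 + 0x7FD7 = 0x0BFE0
One's-complement sum = 0xBFE0.
Checksum = ~0xBFE0 & 0xFFFF = 0x401F.

401F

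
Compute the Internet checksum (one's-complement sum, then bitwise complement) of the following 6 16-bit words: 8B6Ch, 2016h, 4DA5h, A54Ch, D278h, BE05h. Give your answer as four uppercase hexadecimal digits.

D10C

One's-complement addition (fold any carry out of bit 15 back into bit 0):
  0x8B6C + 0x2016 = 0x0AB82
  0xAB82 + 0x4DA5 = 0x0F927
  0xF927 + 0xA54C = 0x19E73 → wrap carry → 0x9E74
  0x9E74 + 0xD278 = 0x170EC → wrap carry → 0x70ED
  0x70ED + 0xBE05 = 0x12EF2 → wrap carry → 0x2EF3
One's-complement sum = 0x2EF3.
Checksum = ~0x2EF3 & 0xFFFF = 0xD10C.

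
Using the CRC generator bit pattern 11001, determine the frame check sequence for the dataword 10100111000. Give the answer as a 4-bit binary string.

Append 4 zeros: 101001110000000. Divide by 11001 (XOR where the leading bit is 1):
  pos 0: 10100 XOR 11001 = 01101
  pos 1: 11011 XOR 11001 = 00010
  pos 4: 10110 XOR 11001 = 01111
  pos 5: 11110 XOR 11001 = 00111
  pos 7: 11100 XOR 11001 = 00101
  pos 9: 10100 XOR 11001 = 01101
  pos 10: 11010 XOR 11001 = 00011
Remainder (last 4 bits) = 0011. This is the CRC / FCS.

0011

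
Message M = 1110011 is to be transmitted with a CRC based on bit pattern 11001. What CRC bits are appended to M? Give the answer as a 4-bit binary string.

Append 4 zeros: 11100110000. Divide by 11001 (XOR where the leading bit is 1):
  pos 0: 11100 XOR 11001 = 00101
  pos 2: 10111 XOR 11001 = 01110
  pos 3: 11100 XOR 11001 = 00101
  pos 5: 10100 XOR 11001 = 01101
  pos 6: 11010 XOR 11001 = 00011
Remainder (last 4 bits) = 0011. This is the CRC / FCS.

0011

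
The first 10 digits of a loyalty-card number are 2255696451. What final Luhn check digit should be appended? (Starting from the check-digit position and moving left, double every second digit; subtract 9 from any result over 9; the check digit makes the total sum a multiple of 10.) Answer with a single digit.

2

Partial digits right→left: 1 5 4 6 9 6 5 5 2 2
Double every second digit counting from the check-digit position (so the 1st, 3rd, 5th, ... of the partial from the right).
  doubled (with −9 where >9): 2 8 9 1 4 → sum 24
  kept as-is: 5 6 6 5 2 → sum 24
Total = 24 + 24 = 48.
Check digit = (10 − (48 mod 10)) mod 10 = 2.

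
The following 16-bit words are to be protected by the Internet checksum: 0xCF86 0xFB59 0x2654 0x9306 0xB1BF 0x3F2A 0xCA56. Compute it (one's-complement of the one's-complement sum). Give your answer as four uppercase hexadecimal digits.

One's-complement addition (fold any carry out of bit 15 back into bit 0):
  0xCF86 + 0xFB59 = 0x1CADF → wrap carry → 0xCAE0
  0xCAE0 + 0x2654 = 0x0F134
  0xF134 + 0x9306 = 0x1843A → wrap carry → 0x843B
  0x843B + 0xB1BF = 0x135FA → wrap carry → 0x35FB
  0x35FB + 0x3F2A = 0x07525
  0x7525 + 0xCA56 = 0x13F7B → wrap carry → 0x3F7C
One's-complement sum = 0x3F7C.
Checksum = ~0x3F7C & 0xFFFF = 0xC083.

C083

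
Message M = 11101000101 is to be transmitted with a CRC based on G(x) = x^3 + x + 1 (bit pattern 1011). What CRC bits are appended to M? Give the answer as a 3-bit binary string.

Append 3 zeros: 11101000101000. Divide by 1011 (XOR where the leading bit is 1):
  pos 0: 1110 XOR 1011 = 0101
  pos 1: 1011 XOR 1011 = 0000
  pos 8: 1010 XOR 1011 = 0001
Remainder (last 3 bits) = 100. This is the CRC / FCS.

100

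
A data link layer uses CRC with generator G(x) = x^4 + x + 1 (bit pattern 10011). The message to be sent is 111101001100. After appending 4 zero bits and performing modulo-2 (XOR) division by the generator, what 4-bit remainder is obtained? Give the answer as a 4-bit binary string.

Append 4 zeros: 1111010011000000. Divide by 10011 (XOR where the leading bit is 1):
  pos 0: 11110 XOR 10011 = 01101
  pos 1: 11011 XOR 10011 = 01000
  pos 2: 10000 XOR 10011 = 00011
  pos 5: 11011 XOR 10011 = 01000
  pos 6: 10000 XOR 10011 = 00011
  pos 9: 11000 XOR 10011 = 01011
  pos 10: 10110 XOR 10011 = 00101
Remainder (last 4 bits) = 1010. This is the CRC / FCS.

1010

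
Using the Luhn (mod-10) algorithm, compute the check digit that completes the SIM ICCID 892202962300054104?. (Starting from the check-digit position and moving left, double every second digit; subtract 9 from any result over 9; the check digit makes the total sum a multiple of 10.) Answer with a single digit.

Partial digits right→left: 4 0 1 4 5 0 0 0 3 2 6 9 2 0 2 2 9 8
Double every second digit counting from the check-digit position (so the 1st, 3rd, 5th, ... of the partial from the right).
  doubled (with −9 where >9): 8 2 1 0 6 3 4 4 9 → sum 37
  kept as-is: 0 4 0 0 2 9 0 2 8 → sum 25
Total = 37 + 25 = 62.
Check digit = (10 − (62 mod 10)) mod 10 = 8.

8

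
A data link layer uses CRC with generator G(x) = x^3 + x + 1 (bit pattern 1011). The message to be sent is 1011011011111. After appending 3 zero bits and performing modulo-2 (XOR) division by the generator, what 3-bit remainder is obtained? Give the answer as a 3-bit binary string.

001

Append 3 zeros: 1011011011111000. Divide by 1011 (XOR where the leading bit is 1):
  pos 0: 1011 XOR 1011 = 0000
  pos 5: 1101 XOR 1011 = 0110
  pos 6: 1101 XOR 1011 = 0110
  pos 7: 1101 XOR 1011 = 0110
  pos 8: 1101 XOR 1011 = 0110
  pos 9: 1101 XOR 1011 = 0110
  pos 10: 1100 XOR 1011 = 0111
  pos 11: 1110 XOR 1011 = 0101
  pos 12: 1010 XOR 1011 = 0001
Remainder (last 3 bits) = 001. This is the CRC / FCS.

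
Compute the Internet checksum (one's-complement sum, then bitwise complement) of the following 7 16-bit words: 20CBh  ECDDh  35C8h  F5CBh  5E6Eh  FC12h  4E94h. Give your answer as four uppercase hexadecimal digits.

1DAD

One's-complement addition (fold any carry out of bit 15 back into bit 0):
  0x20CB + 0xECDD = 0x10DA8 → wrap carry → 0x0DA9
  0x0DA9 + 0x35C8 = 0x04371
  0x4371 + 0xF5CB = 0x1393C → wrap carry → 0x393D
  0x393D + 0x5E6E = 0x097AB
  0x97AB + 0xFC12 = 0x193BD → wrap carry → 0x93BE
  0x93BE + 0x4E94 = 0x0E252
One's-complement sum = 0xE252.
Checksum = ~0xE252 & 0xFFFF = 0x1DAD.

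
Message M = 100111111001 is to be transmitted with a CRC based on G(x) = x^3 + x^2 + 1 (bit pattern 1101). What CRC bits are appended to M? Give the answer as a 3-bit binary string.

Append 3 zeros: 100111111001000. Divide by 1101 (XOR where the leading bit is 1):
  pos 0: 1001 XOR 1101 = 0100
  pos 1: 1001 XOR 1101 = 0100
  pos 2: 1001 XOR 1101 = 0100
  pos 3: 1001 XOR 1101 = 0100
  pos 4: 1001 XOR 1101 = 0100
  pos 5: 1001 XOR 1101 = 0100
  pos 6: 1000 XOR 1101 = 0101
  pos 7: 1010 XOR 1101 = 0111
  pos 8: 1111 XOR 1101 = 0010
  pos 10: 1000 XOR 1101 = 0101
  pos 11: 1010 XOR 1101 = 0111
Remainder (last 3 bits) = 111. This is the CRC / FCS.

111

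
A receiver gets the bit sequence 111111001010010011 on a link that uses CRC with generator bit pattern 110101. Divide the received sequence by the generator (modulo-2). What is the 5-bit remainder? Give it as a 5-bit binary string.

01101

Modulo-2 division of 111111001010010011 by 110101:
  pos 0: 111111 XOR 110101 = 001010
  pos 2: 101000 XOR 110101 = 011101
  pos 3: 111011 XOR 110101 = 001110
  pos 5: 111001 XOR 110101 = 001100
  pos 7: 110000 XOR 110101 = 000101
  pos 10: 101100 XOR 110101 = 011001
  pos 11: 110011 XOR 110101 = 000110
Remainder = 01101 (nonzero — an error is detected).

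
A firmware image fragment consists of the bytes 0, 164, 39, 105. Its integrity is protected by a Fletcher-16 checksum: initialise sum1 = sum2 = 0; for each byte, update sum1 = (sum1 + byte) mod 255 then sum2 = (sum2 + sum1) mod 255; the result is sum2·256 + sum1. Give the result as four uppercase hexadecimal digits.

Running sums (mod 255):
  after byte 0 (0): sum1=0, sum2=0
  after byte 1 (164): sum1=164, sum2=164
  after byte 2 (39): sum1=203, sum2=112
  after byte 3 (105): sum1=53, sum2=165
Checksum = sum2·256 + sum1 = 165·256 + 53 = 42293 = 0xA535.

A535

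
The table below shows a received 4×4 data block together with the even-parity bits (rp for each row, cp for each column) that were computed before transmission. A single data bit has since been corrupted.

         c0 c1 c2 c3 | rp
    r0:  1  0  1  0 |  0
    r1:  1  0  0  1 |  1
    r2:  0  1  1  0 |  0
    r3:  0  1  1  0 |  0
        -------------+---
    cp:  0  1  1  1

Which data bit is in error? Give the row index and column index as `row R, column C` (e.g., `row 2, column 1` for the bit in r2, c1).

row 1, column 1

Recompute each row's even parity and compare to rp:
  r0: data parity 0, sent rp 0 → ok
  r1: data parity 0, sent rp 1 → mismatch
  r2: data parity 0, sent rp 0 → ok
  r3: data parity 0, sent rp 0 → ok
Recompute each column's even parity and compare to cp:
  c0: data parity 0, sent cp 0 → ok
  c1: data parity 0, sent cp 1 → mismatch
  c2: data parity 1, sent cp 1 → ok
  c3: data parity 1, sent cp 1 → ok
Exactly one row (r1) and one column (c1) fail → the flipped bit is at their intersection.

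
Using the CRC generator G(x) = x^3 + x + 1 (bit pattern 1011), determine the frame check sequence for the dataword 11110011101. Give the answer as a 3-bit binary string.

111

Append 3 zeros: 11110011101000. Divide by 1011 (XOR where the leading bit is 1):
  pos 0: 1111 XOR 1011 = 0100
  pos 1: 1000 XOR 1011 = 0011
  pos 3: 1101 XOR 1011 = 0110
  pos 4: 1101 XOR 1011 = 0110
  pos 5: 1101 XOR 1011 = 0110
  pos 6: 1100 XOR 1011 = 0111
  pos 7: 1111 XOR 1011 = 0100
  pos 8: 1000 XOR 1011 = 0011
  pos 10: 1100 XOR 1011 = 0111
Remainder (last 3 bits) = 111. This is the CRC / FCS.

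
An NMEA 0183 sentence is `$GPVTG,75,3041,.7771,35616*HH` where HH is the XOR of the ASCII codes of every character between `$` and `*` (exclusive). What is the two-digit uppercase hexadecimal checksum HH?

49

XOR the ASCII codes of the payload characters:
  'G' = 0x47 → acc = 0x47
  'P' = 0x50 → acc = 0x17
  'V' = 0x56 → acc = 0x41
  'T' = 0x54 → acc = 0x15
  'G' = 0x47 → acc = 0x52
  ',' = 0x2C → acc = 0x7E
  '7' = 0x37 → acc = 0x49
  '5' = 0x35 → acc = 0x7C
  ',' = 0x2C → acc = 0x50
  '3' = 0x33 → acc = 0x63
  '0' = 0x30 → acc = 0x53
  '4' = 0x34 → acc = 0x67
  '1' = 0x31 → acc = 0x56
  ',' = 0x2C → acc = 0x7A
  '.' = 0x2E → acc = 0x54
  '7' = 0x37 → acc = 0x63
  '7' = 0x37 → acc = 0x54
  '7' = 0x37 → acc = 0x63
  '1' = 0x31 → acc = 0x52
  ',' = 0x2C → acc = 0x7E
  '3' = 0x33 → acc = 0x4D
  '5' = 0x35 → acc = 0x78
  '6' = 0x36 → acc = 0x4E
  '1' = 0x31 → acc = 0x7F
  '6' = 0x36 → acc = 0x49
Checksum = 0x49.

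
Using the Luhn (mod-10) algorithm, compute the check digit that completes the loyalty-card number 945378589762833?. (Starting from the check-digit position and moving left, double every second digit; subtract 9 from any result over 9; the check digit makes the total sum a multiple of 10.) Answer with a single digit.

4

Partial digits right→left: 3 3 8 2 6 7 9 8 5 8 7 3 5 4 9
Double every second digit counting from the check-digit position (so the 1st, 3rd, 5th, ... of the partial from the right).
  doubled (with −9 where >9): 6 7 3 9 1 5 1 9 → sum 41
  kept as-is: 3 2 7 8 8 3 4 → sum 35
Total = 41 + 35 = 76.
Check digit = (10 − (76 mod 10)) mod 10 = 4.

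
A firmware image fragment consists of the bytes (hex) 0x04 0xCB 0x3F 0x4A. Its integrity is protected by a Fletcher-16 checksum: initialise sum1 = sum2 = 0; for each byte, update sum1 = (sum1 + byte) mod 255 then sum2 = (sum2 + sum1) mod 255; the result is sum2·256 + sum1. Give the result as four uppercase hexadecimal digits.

3C59

Running sums (mod 255):
  after byte 0 (0x04): sum1=4, sum2=4
  after byte 1 (0xCB): sum1=207, sum2=211
  after byte 2 (0x3F): sum1=15, sum2=226
  after byte 3 (0x4A): sum1=89, sum2=60
Checksum = sum2·256 + sum1 = 60·256 + 89 = 15449 = 0x3C59.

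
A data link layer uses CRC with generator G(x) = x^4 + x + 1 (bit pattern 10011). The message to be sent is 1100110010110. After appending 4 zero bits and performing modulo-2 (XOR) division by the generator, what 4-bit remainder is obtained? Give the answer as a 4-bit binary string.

1101

Append 4 zeros: 11001100101100000. Divide by 10011 (XOR where the leading bit is 1):
  pos 0: 11001 XOR 10011 = 01010
  pos 1: 10101 XOR 10011 = 00110
  pos 3: 11000 XOR 10011 = 01011
  pos 4: 10111 XOR 10011 = 00100
  pos 6: 10001 XOR 10011 = 00010
  pos 9: 10100 XOR 10011 = 00111
  pos 11: 11100 XOR 10011 = 01111
  pos 12: 11110 XOR 10011 = 01101
Remainder (last 4 bits) = 1101. This is the CRC / FCS.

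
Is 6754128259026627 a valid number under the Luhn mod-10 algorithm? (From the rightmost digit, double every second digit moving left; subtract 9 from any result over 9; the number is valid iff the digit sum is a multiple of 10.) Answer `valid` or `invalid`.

From the right, keep odd positions and double even positions (subtract 9 from any doubled value over 9):
  doubled (positions 2,4,...): 4 3 0 1 7 2 1 3 → sum 21
  kept (positions 1,3,...): 7 6 2 9 2 2 4 7 → sum 39
Total = 60.
60 mod 10 = 0, so the number is valid.

valid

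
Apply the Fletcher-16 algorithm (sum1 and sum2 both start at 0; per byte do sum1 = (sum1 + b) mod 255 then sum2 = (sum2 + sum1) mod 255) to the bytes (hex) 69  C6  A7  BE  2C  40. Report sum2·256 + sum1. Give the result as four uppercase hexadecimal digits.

CD03

Running sums (mod 255):
  after byte 0 (69): sum1=105, sum2=105
  after byte 1 (C6): sum1=48, sum2=153
  after byte 2 (A7): sum1=215, sum2=113
  after byte 3 (BE): sum1=150, sum2=8
  after byte 4 (2C): sum1=194, sum2=202
  after byte 5 (40): sum1=3, sum2=205
Checksum = sum2·256 + sum1 = 205·256 + 3 = 52483 = 0xCD03.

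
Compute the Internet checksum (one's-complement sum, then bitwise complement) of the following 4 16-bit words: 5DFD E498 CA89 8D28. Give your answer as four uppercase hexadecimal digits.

65B7

One's-complement addition (fold any carry out of bit 15 back into bit 0):
  0x5DFD + 0xE498 = 0x14295 → wrap carry → 0x4296
  0x4296 + 0xCA89 = 0x10D1F → wrap carry → 0x0D20
  0x0D20 + 0x8D28 = 0x09A48
One's-complement sum = 0x9A48.
Checksum = ~0x9A48 & 0xFFFF = 0x65B7.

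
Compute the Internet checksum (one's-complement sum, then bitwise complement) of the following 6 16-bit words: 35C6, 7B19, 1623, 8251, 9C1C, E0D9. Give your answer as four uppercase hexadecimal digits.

39B5

One's-complement addition (fold any carry out of bit 15 back into bit 0):
  0x35C6 + 0x7B19 = 0x0B0DF
  0xB0DF + 0x1623 = 0x0C702
  0xC702 + 0x8251 = 0x14953 → wrap carry → 0x4954
  0x4954 + 0x9C1C = 0x0E570
  0xE570 + 0xE0D9 = 0x1C649 → wrap carry → 0xC64A
One's-complement sum = 0xC64A.
Checksum = ~0xC64A & 0xFFFF = 0x39B5.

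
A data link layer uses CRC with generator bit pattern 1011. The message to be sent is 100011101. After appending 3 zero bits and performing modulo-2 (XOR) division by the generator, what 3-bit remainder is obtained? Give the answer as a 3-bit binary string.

Append 3 zeros: 100011101000. Divide by 1011 (XOR where the leading bit is 1):
  pos 0: 1000 XOR 1011 = 0011
  pos 2: 1111 XOR 1011 = 0100
  pos 3: 1001 XOR 1011 = 0010
  pos 5: 1001 XOR 1011 = 0010
  pos 7: 1000 XOR 1011 = 0011
Remainder (last 3 bits) = 110. This is the CRC / FCS.

110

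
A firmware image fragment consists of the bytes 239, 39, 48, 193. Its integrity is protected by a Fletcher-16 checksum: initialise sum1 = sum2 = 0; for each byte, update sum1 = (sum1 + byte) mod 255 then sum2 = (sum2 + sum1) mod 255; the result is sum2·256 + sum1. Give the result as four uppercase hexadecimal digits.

Running sums (mod 255):
  after byte 0 (239): sum1=239, sum2=239
  after byte 1 (39): sum1=23, sum2=7
  after byte 2 (48): sum1=71, sum2=78
  after byte 3 (193): sum1=9, sum2=87
Checksum = sum2·256 + sum1 = 87·256 + 9 = 22281 = 0x5709.

5709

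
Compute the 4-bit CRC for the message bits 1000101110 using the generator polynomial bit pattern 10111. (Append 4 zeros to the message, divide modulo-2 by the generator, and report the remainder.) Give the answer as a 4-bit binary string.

Append 4 zeros: 10001011100000. Divide by 10111 (XOR where the leading bit is 1):
  pos 0: 10001 XOR 10111 = 00110
  pos 2: 11001 XOR 10111 = 01110
  pos 3: 11101 XOR 10111 = 01010
  pos 4: 10101 XOR 10111 = 00010
  pos 7: 10000 XOR 10111 = 00111
  pos 9: 11100 XOR 10111 = 01011
Remainder (last 4 bits) = 1011. This is the CRC / FCS.

1011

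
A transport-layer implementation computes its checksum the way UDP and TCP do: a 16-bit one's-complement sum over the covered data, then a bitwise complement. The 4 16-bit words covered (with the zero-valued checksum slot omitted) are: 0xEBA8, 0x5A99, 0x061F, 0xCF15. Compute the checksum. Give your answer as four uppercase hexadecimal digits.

One's-complement addition (fold any carry out of bit 15 back into bit 0):
  0xEBA8 + 0x5A99 = 0x14641 → wrap carry → 0x4642
  0x4642 + 0x061F = 0x04C61
  0x4C61 + 0xCF15 = 0x11B76 → wrap carry → 0x1B77
One's-complement sum = 0x1B77.
Checksum = ~0x1B77 & 0xFFFF = 0xE488.

E488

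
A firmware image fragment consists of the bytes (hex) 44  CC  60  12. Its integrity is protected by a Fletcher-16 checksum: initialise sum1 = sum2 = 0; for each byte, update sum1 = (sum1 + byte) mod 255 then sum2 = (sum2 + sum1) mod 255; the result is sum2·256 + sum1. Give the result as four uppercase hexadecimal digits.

Running sums (mod 255):
  after byte 0 (44): sum1=68, sum2=68
  after byte 1 (CC): sum1=17, sum2=85
  after byte 2 (60): sum1=113, sum2=198
  after byte 3 (12): sum1=131, sum2=74
Checksum = sum2·256 + sum1 = 74·256 + 131 = 19075 = 0x4A83.

4A83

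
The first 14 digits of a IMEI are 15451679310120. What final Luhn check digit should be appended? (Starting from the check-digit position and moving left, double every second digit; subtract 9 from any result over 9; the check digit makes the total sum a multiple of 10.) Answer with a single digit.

4

Partial digits right→left: 0 2 1 0 1 3 9 7 6 1 5 4 5 1
Double every second digit counting from the check-digit position (so the 1st, 3rd, 5th, ... of the partial from the right).
  doubled (with −9 where >9): 0 2 2 9 3 1 1 → sum 18
  kept as-is: 2 0 3 7 1 4 1 → sum 18
Total = 18 + 18 = 36.
Check digit = (10 − (36 mod 10)) mod 10 = 4.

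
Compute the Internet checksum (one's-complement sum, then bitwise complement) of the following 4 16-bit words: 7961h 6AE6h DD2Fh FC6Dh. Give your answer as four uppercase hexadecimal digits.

One's-complement addition (fold any carry out of bit 15 back into bit 0):
  0x7961 + 0x6AE6 = 0x0E447
  0xE447 + 0xDD2F = 0x1C176 → wrap carry → 0xC177
  0xC177 + 0xFC6D = 0x1BDE4 → wrap carry → 0xBDE5
One's-complement sum = 0xBDE5.
Checksum = ~0xBDE5 & 0xFFFF = 0x421A.

421A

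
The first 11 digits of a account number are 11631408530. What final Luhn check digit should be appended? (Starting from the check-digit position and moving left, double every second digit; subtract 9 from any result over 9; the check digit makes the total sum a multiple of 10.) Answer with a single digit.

Partial digits right→left: 0 3 5 8 0 4 1 3 6 1 1
Double every second digit counting from the check-digit position (so the 1st, 3rd, 5th, ... of the partial from the right).
  doubled (with −9 where >9): 0 1 0 2 3 2 → sum 8
  kept as-is: 3 8 4 3 1 → sum 19
Total = 8 + 19 = 27.
Check digit = (10 − (27 mod 10)) mod 10 = 3.

3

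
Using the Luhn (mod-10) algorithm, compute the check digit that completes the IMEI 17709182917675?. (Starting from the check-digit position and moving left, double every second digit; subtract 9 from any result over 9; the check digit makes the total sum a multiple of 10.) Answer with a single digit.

Partial digits right→left: 5 7 6 7 1 9 2 8 1 9 0 7 7 1
Double every second digit counting from the check-digit position (so the 1st, 3rd, 5th, ... of the partial from the right).
  doubled (with −9 where >9): 1 3 2 4 2 0 5 → sum 17
  kept as-is: 7 7 9 8 9 7 1 → sum 48
Total = 17 + 48 = 65.
Check digit = (10 − (65 mod 10)) mod 10 = 5.

5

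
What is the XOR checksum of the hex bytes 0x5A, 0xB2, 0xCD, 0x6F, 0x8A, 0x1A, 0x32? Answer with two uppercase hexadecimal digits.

E8

XOR the bytes together:
  start with 0x5A
  0x5A ⊕ 0xB2 = 0xE8
  0xE8 ⊕ 0xCD = 0x25
  0x25 ⊕ 0x6F = 0x4A
  0x4A ⊕ 0x8A = 0xC0
  0xC0 ⊕ 0x1A = 0xDA
  0xDA ⊕ 0x32 = 0xE8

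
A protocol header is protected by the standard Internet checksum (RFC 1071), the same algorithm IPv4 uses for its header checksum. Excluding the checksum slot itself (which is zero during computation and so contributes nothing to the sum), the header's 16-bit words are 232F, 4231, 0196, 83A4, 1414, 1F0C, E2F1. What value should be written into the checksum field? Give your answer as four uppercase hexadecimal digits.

One's-complement addition (fold any carry out of bit 15 back into bit 0):
  0x232F + 0x4231 = 0x06560
  0x6560 + 0x0196 = 0x066F6
  0x66F6 + 0x83A4 = 0x0EA9A
  0xEA9A + 0x1414 = 0x0FEAE
  0xFEAE + 0x1F0C = 0x11DBA → wrap carry → 0x1DBB
  0x1DBB + 0xE2F1 = 0x100AC → wrap carry → 0x00AD
One's-complement sum = 0x00AD.
Checksum = ~0x00AD & 0xFFFF = 0xFF52.

FF52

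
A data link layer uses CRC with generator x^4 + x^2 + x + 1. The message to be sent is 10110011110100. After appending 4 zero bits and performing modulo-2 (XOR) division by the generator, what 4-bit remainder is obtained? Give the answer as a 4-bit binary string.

Append 4 zeros: 101100111101000000. Divide by 10111 (XOR where the leading bit is 1):
  pos 0: 10110 XOR 10111 = 00001
  pos 4: 10111 XOR 10111 = 00000
  pos 9: 10100 XOR 10111 = 00011
  pos 12: 11000 XOR 10111 = 01111
  pos 13: 11110 XOR 10111 = 01001
Remainder (last 4 bits) = 1001. This is the CRC / FCS.

1001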